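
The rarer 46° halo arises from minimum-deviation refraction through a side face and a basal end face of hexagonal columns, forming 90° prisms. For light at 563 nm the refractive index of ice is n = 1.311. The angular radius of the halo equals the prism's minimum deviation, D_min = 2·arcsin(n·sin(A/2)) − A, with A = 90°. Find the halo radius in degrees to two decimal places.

45.95°

n·sin(A/2) = 1.311 × sin 45° = 1.311 × 0.7071 = 0.9270.
D_min = 2·arcsin(0.9270) − 90° = 2 × 67.974° − 90° = 45.949°.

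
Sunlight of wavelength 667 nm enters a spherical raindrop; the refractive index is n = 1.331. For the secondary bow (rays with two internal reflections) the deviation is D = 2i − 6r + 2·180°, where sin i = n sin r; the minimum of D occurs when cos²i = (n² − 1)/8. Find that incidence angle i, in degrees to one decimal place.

cos²i = (1.331² − 1)/8 = (1.77156 − 1)/8 = 0.09645.
cos i = 0.31056, so i = 71.907°.

71.9°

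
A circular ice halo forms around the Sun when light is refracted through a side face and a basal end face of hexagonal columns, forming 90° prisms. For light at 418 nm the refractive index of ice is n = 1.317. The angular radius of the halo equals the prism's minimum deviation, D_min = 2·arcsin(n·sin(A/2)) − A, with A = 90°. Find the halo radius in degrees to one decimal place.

n·sin(A/2) = 1.317 × sin 45° = 1.317 × 0.7071 = 0.9313.
D_min = 2·arcsin(0.9313) − 90° = 2 × 68.632° − 90° = 47.264°.

47.3°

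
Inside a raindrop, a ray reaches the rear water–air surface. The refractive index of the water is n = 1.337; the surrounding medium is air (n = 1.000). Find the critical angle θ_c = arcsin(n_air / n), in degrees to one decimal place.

48.4°

sin θ_c = n_air / n = 1.000 / 1.337 = 0.7479.
θ_c = arcsin(0.7479) = 48.41°.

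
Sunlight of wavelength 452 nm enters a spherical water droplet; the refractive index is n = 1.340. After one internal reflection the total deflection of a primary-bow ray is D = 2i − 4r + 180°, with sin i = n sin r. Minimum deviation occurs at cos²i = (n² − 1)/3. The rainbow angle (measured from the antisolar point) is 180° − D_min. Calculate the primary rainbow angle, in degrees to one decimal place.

41.1°

cos²i = (1.79560 − 1)/3 = 0.26520; i = arccos(0.51498) = 59.004°.
sin r = sin 59.004°/1.340 = 0.63971; r = 39.770°.
D_min = 2·59.004° − 4·39.770° + 180° = 138.929°.
Rainbow angle = 180° − D_min = 41.071°.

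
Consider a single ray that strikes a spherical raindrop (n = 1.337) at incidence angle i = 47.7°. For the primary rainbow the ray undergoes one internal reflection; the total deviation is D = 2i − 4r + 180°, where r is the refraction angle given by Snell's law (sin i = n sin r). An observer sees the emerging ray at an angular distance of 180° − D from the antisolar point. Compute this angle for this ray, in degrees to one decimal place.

sin r = sin 47.7° / 1.337 = 0.7396/1.337 = 0.5532; r = 33.59°.
D = 2·47.7° − 4·33.59° + 180° = 95.40° − 134.35° + 180° = 141.05°.
Angle from antisolar point = 180° − D = 38.95°.

38.9°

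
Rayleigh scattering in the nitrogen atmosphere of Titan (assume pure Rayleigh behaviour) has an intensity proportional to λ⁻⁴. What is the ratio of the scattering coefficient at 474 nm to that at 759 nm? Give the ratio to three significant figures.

Rayleigh scattering ∝ λ⁻⁴, so the ratio of coefficients is the inverse fourth power of the wavelength ratio.
σ(474)/σ(759) = (759/474)⁴ = (1.6013)⁴ = 6.574.

6.57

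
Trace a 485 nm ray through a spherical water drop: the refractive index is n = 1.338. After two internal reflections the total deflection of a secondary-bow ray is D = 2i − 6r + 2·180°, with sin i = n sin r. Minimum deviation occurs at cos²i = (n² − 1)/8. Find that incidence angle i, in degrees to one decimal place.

cos²i = (1.338² − 1)/8 = (1.79024 − 1)/8 = 0.09878.
cos i = 0.31429, so i = 71.682°.

71.7°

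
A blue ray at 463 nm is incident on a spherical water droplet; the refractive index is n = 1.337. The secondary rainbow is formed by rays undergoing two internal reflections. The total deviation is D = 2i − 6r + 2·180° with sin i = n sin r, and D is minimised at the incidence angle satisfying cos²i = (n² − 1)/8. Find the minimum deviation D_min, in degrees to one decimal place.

231.9°

cos²i = (1.78757 − 1)/8 = 0.09845; i = arccos(0.31376) = 71.714°.
sin r = sin 71.714°/1.337 = 0.71017; r = 45.249°.
D_min = 2·71.714° − 6·45.249° + 360° = 231.934°.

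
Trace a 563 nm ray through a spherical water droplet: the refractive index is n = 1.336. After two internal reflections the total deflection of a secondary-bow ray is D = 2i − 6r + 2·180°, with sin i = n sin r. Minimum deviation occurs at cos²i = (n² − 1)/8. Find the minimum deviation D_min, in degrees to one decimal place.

cos²i = (1.78490 − 1)/8 = 0.09811; i = arccos(0.31323) = 71.746°.
sin r = sin 71.746°/1.336 = 0.71084; r = 45.303°.
D_min = 2·71.746° − 6·45.303° + 360° = 231.674°.

231.7°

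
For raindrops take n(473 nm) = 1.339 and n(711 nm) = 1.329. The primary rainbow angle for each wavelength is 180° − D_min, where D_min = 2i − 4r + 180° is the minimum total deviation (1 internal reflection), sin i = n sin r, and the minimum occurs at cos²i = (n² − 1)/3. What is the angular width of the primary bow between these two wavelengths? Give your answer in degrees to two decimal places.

1.45°

At 473 nm (n = 1.339): cos²i = 0.26431 → i = 59.062°, r = 39.834°, D_min = 138.786°, rainbow angle = 41.214°.
At 711 nm (n = 1.329): cos²i = 0.25541 → i = 59.643°, r = 40.487°, D_min = 137.337°, rainbow angle = 42.663°.
Angular width = |41.214° − 42.663°| = 1.450°.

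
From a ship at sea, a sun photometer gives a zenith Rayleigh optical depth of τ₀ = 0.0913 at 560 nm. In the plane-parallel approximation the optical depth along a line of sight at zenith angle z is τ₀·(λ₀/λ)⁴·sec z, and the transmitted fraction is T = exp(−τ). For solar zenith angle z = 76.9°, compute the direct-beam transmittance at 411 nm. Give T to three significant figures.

sec 76.9° = 4.4121.
τ = 0.0913 × (560/411)⁴ × 4.4121 = 0.0913 × 3.4466 × 4.4121 = 1.3883.
T = exp(−1.3883) = 0.2495.

0.249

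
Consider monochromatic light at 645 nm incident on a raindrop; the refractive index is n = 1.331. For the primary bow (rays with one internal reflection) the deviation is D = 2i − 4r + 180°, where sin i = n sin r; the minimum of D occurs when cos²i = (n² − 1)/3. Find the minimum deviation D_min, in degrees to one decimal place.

cos²i = (1.77156 − 1)/3 = 0.25719; i = arccos(0.50714) = 59.527°.
sin r = sin 59.527°/1.331 = 0.64753; r = 40.356°.
D_min = 2·59.527° − 4·40.356° + 180° = 137.630°.

137.6°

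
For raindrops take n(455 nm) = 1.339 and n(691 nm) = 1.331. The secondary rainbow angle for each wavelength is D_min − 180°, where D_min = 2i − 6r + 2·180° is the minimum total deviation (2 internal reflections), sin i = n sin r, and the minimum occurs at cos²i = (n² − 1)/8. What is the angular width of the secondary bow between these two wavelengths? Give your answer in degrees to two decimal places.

2.09°

At 455 nm (n = 1.339): cos²i = 0.09912 → i = 71.650°, r = 45.141°, D_min = 232.451°, rainbow angle = 52.451°.
At 691 nm (n = 1.331): cos²i = 0.09645 → i = 71.907°, r = 45.575°, D_min = 230.365°, rainbow angle = 50.365°.
Angular width = |52.451° − 50.365°| = 2.086°.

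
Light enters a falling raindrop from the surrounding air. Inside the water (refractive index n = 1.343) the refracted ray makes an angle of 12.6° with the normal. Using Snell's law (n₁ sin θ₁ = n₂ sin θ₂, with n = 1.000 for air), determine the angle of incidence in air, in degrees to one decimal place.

Snell: sin θ_i = n · sin θ_r = 1.343 × sin 12.6° = 1.343 × 0.2181 = 0.2930.
θ_i = arcsin(0.2930) = 17.04°.

17.0°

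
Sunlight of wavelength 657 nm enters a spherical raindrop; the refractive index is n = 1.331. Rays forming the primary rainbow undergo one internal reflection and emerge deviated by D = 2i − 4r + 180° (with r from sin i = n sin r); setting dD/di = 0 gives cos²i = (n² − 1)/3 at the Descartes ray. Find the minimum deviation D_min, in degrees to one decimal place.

137.6°

cos²i = (1.77156 − 1)/3 = 0.25719; i = arccos(0.50714) = 59.527°.
sin r = sin 59.527°/1.331 = 0.64753; r = 40.356°.
D_min = 2·59.527° − 4·40.356° + 180° = 137.630°.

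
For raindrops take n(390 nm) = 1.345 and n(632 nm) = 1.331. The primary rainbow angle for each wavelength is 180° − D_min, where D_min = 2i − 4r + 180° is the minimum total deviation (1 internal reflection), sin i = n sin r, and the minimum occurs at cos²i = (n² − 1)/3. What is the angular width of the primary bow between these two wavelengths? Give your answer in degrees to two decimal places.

At 390 nm (n = 1.345): cos²i = 0.26967 → i = 58.715°, r = 39.448°, D_min = 139.635°, rainbow angle = 40.365°.
At 632 nm (n = 1.331): cos²i = 0.25719 → i = 59.527°, r = 40.356°, D_min = 137.630°, rainbow angle = 42.370°.
Angular width = |40.365° − 42.370°| = 2.005°.

2.01°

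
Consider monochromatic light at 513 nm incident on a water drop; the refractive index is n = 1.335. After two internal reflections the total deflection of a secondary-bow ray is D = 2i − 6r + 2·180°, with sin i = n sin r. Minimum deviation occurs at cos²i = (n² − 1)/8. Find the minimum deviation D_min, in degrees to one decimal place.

cos²i = (1.78222 − 1)/8 = 0.09778; i = arccos(0.31269) = 71.778°.
sin r = sin 71.778°/1.335 = 0.71150; r = 45.357°.
D_min = 2·71.778° − 6·45.357° + 360° = 231.414°.

231.4°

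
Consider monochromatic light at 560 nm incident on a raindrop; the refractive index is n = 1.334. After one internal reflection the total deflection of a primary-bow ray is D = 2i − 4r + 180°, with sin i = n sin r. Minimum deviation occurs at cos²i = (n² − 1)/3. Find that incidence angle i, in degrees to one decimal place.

59.4°

cos²i = (1.334² − 1)/3 = (1.77956 − 1)/3 = 0.25985.
cos i = 0.50976, so i = 59.352°.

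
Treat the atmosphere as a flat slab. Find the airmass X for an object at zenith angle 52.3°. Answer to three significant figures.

X = sec z = 1/cos 52.3° = 1/0.6115 = 1.6353.

1.64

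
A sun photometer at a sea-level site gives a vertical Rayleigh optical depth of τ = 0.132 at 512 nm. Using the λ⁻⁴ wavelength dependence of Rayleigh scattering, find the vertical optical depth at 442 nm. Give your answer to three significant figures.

0.238

τ(442 nm) = τ(512 nm) × (512/442)⁴ = 0.132 × (1.1584)⁴ = 0.132 × 1.8005 = 0.2377.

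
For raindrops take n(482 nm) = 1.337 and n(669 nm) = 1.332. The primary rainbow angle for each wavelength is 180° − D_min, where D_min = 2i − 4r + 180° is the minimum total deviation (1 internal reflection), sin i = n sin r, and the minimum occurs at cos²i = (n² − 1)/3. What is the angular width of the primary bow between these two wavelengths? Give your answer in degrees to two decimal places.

At 482 nm (n = 1.337): cos²i = 0.26252 → i = 59.178°, r = 39.964°, D_min = 138.500°, rainbow angle = 41.500°.
At 669 nm (n = 1.332): cos²i = 0.25807 → i = 59.469°, r = 40.290°, D_min = 137.776°, rainbow angle = 42.224°.
Angular width = |41.500° − 42.224°| = 0.724°.

0.72°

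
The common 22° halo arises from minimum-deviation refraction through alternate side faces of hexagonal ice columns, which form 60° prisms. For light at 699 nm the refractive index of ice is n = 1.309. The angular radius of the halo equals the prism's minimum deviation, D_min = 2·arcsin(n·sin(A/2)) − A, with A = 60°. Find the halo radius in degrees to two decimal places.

21.76°

n·sin(A/2) = 1.309 × sin 30° = 1.309 × 0.5000 = 0.6545.
D_min = 2·arcsin(0.6545) − 60° = 2 × 40.882° − 60° = 21.763°.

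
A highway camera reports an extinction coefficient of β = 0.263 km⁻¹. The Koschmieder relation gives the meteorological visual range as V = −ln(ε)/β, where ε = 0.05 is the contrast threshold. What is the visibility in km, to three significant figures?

V = −ln(0.05) / 0.263 = 2.996 / 0.263 = 11.3906 km.

11.4 km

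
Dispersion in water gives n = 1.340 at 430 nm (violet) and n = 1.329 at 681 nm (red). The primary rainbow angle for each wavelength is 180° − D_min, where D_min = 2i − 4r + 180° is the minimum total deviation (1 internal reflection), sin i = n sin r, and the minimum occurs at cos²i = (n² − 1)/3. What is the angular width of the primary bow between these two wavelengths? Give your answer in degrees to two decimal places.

At 430 nm (n = 1.340): cos²i = 0.26520 → i = 59.004°, r = 39.770°, D_min = 138.929°, rainbow angle = 41.071°.
At 681 nm (n = 1.329): cos²i = 0.25541 → i = 59.643°, r = 40.487°, D_min = 137.337°, rainbow angle = 42.663°.
Angular width = |41.071° − 42.663°| = 1.592°.

1.59°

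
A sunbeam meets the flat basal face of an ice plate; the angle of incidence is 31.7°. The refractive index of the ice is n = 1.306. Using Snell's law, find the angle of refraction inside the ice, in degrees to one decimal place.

Snell: sin θ_r = sin θ_i / n = sin 31.7° / 1.306 = 0.5255 / 1.306 = 0.4024.
θ_r = arcsin(0.4024) = 23.73°.

23.7°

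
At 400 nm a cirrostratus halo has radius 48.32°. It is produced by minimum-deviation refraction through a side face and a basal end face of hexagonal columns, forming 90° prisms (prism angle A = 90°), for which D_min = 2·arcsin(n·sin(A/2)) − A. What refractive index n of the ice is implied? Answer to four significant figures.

Rearranging: n = sin((D_min + A)/2) / sin(A/2).
(D_min + A)/2 = (48.32° + 90°)/2 = 69.160°.
n = sin 69.160° / sin 45° = 0.9346 / 0.7071 = 1.3217.

1.322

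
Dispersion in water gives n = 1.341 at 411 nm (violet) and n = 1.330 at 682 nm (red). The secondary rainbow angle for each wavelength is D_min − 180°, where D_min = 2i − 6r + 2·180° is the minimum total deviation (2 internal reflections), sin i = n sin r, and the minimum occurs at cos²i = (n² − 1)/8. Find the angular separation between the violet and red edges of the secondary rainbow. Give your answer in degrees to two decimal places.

2.86°

At 411 nm (n = 1.341): cos²i = 0.09979 → i = 71.586°, r = 45.034°, D_min = 232.966°, rainbow angle = 52.966°.
At 682 nm (n = 1.330): cos²i = 0.09611 → i = 71.940°, r = 45.630°, D_min = 230.101°, rainbow angle = 50.101°.
Angular width = |52.966° − 50.101°| = 2.865°.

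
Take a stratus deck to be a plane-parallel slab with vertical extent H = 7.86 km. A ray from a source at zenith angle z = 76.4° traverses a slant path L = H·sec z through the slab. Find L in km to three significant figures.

33.4 km

sec z = 1/cos 76.4° = 4.2527.
L = 7.86 × 4.2527 = 33.427 km.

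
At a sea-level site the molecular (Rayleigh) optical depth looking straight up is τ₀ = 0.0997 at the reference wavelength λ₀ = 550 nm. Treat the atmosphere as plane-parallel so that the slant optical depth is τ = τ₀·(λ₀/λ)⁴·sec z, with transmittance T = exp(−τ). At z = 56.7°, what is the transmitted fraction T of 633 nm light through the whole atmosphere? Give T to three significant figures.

0.902

sec 56.7° = 1.8214.
τ = 0.0997 × (550/633)⁴ × 1.8214 = 0.0997 × 0.5699 × 1.8214 = 0.1035.
T = exp(−0.1035) = 0.9017.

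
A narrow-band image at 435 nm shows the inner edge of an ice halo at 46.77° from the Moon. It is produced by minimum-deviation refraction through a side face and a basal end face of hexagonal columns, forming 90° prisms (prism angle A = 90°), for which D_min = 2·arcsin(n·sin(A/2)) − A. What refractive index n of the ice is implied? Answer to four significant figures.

Rearranging: n = sin((D_min + A)/2) / sin(A/2).
(D_min + A)/2 = (46.77° + 90°)/2 = 68.385°.
n = sin 68.385° / sin 45° = 0.9297 / 0.7071 = 1.3148.

1.315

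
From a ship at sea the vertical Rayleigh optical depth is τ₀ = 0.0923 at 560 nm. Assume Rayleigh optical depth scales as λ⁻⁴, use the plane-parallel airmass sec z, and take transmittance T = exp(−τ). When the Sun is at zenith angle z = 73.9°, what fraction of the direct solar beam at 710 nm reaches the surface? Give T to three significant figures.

sec 73.9° = 3.6060.
τ = 0.0923 × (560/710)⁴ × 3.6060 = 0.0923 × 0.3870 × 3.6060 = 0.1288.
T = exp(−0.1288) = 0.8791.

0.879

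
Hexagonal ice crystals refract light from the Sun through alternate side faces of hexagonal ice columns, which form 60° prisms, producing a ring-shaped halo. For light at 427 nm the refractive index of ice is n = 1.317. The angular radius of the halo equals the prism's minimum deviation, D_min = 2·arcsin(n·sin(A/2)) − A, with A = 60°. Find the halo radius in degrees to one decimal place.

22.4°

n·sin(A/2) = 1.317 × sin 30° = 1.317 × 0.5000 = 0.6585.
D_min = 2·arcsin(0.6585) − 60° = 2 × 41.186° − 60° = 22.371°.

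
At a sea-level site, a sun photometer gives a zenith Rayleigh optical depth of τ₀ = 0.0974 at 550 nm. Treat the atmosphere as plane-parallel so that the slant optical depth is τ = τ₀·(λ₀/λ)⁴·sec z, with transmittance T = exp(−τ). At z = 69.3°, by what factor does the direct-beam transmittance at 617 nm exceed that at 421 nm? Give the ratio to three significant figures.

1.88

Airmass: sec 69.3° = 2.8291.
τ(617 nm) = 0.0974 × (550/617)⁴ × 2.8291 = 0.0974 × 0.6314 × 2.8291 = 0.1740.
τ(421 nm) = 0.0974 × (550/421)⁴ × 2.8291 = 0.0974 × 2.9129 × 2.8291 = 0.8026.
T(617)/T(421) = exp(τ_B − τ_A) = exp(0.6287) = 1.8751.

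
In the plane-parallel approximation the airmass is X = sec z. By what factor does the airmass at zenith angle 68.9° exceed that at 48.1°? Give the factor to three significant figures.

1.86

X(68.9°)/X(48.1°) = sec 68.9° / sec 48.1° = cos 48.1° / cos 68.9° = 0.6678/0.3600 = 1.8551.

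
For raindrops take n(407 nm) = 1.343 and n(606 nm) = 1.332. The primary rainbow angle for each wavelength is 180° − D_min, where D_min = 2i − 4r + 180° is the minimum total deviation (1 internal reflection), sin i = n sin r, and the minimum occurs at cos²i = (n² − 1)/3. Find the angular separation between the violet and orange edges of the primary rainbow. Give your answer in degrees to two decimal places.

1.58°

At 407 nm (n = 1.343): cos²i = 0.26788 → i = 58.830°, r = 39.577°, D_min = 139.354°, rainbow angle = 40.646°.
At 606 nm (n = 1.332): cos²i = 0.25807 → i = 59.469°, r = 40.290°, D_min = 137.776°, rainbow angle = 42.224°.
Angular width = |40.646° − 42.224°| = 1.578°.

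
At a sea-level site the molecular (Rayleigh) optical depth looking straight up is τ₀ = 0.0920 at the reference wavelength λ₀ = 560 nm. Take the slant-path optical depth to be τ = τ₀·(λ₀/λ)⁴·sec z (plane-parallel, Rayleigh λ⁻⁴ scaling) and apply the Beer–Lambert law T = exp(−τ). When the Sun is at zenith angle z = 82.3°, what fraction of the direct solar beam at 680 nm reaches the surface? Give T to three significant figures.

sec 82.3° = 7.4635.
τ = 0.0920 × (560/680)⁴ × 7.4635 = 0.0920 × 0.4600 × 7.4635 = 0.3158.
T = exp(−0.3158) = 0.7292.

0.729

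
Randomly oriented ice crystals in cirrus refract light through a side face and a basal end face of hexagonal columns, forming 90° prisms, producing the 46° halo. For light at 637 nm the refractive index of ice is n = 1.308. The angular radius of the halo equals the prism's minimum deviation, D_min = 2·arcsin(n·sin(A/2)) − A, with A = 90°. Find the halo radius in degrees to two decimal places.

45.31°

n·sin(A/2) = 1.308 × sin 45° = 1.308 × 0.7071 = 0.9249.
D_min = 2·arcsin(0.9249) − 90° = 2 × 67.653° − 90° = 45.305°.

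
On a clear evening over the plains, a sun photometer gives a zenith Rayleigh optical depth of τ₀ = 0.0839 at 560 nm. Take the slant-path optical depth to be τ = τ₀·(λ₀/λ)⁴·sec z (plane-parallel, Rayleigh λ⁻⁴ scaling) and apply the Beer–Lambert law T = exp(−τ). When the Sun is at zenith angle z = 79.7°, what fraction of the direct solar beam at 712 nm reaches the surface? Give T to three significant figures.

sec 79.7° = 5.5928.
τ = 0.0839 × (560/712)⁴ × 5.5928 = 0.0839 × 0.3827 × 5.5928 = 0.1796.
T = exp(−0.1796) = 0.8356.

0.836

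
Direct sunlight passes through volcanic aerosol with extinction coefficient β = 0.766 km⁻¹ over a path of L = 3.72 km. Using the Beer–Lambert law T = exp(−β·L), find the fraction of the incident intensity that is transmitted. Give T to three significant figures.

τ = β·L = 0.766 × 3.72 = 2.8495.
T = exp(−2.8495) = 0.0579.

0.0579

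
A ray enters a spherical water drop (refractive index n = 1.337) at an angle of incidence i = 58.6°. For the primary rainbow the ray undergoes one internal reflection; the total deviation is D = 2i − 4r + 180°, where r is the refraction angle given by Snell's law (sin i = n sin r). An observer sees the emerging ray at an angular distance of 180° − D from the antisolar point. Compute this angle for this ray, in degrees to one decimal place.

41.5°

sin r = sin 58.6° / 1.337 = 0.8536/1.337 = 0.6384; r = 39.67°.
D = 2·58.6° − 4·39.67° + 180° = 117.20° − 158.69° + 180° = 138.51°.
Angle from antisolar point = 180° − D = 41.49°.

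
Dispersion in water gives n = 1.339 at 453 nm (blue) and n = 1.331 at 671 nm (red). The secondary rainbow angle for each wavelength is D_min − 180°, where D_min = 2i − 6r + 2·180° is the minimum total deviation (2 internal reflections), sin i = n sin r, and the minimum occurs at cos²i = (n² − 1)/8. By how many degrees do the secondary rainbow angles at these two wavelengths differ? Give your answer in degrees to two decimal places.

2.09°

At 453 nm (n = 1.339): cos²i = 0.09912 → i = 71.650°, r = 45.141°, D_min = 232.451°, rainbow angle = 52.451°.
At 671 nm (n = 1.331): cos²i = 0.09645 → i = 71.907°, r = 45.575°, D_min = 230.365°, rainbow angle = 50.365°.
Angular width = |52.451° − 50.365°| = 2.086°.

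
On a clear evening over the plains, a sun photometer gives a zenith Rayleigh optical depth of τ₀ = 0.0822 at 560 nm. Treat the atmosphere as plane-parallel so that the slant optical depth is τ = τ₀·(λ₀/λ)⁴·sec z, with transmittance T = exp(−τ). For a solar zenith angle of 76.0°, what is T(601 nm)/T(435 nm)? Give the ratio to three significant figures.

Airmass: sec 76.0° = 4.1336.
τ(601 nm) = 0.0822 × (560/601)⁴ × 4.1336 = 0.0822 × 0.7538 × 4.1336 = 0.2561.
τ(435 nm) = 0.0822 × (560/435)⁴ × 4.1336 = 0.0822 × 2.7466 × 4.1336 = 0.9332.
T(601)/T(435) = exp(τ_B − τ_A) = exp(0.6771) = 1.9682.

1.97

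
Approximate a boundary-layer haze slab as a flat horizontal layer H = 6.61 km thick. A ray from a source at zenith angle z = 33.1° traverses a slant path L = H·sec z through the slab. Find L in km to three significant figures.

sec z = 1/cos 33.1° = 1.1937.
L = 6.61 × 1.1937 = 7.890 km.

7.89 km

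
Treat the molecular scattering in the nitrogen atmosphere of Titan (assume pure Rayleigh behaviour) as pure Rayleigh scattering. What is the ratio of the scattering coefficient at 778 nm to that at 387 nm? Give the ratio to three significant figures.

Rayleigh scattering ∝ λ⁻⁴, so the ratio of coefficients is the inverse fourth power of the wavelength ratio.
σ(778)/σ(387) = (387/778)⁴ = (0.4974)⁴ = 0.06122.

0.0612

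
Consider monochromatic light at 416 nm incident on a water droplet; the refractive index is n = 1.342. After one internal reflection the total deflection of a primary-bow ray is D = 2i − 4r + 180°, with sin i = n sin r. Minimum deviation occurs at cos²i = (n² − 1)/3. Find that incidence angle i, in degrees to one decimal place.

58.9°

cos²i = (1.342² − 1)/3 = (1.80096 − 1)/3 = 0.26699.
cos i = 0.51671, so i = 58.888°.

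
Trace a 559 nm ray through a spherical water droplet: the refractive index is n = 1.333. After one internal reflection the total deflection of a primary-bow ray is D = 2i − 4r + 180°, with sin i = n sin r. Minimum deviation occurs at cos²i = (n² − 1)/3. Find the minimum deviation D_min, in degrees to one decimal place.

cos²i = (1.77689 − 1)/3 = 0.25896; i = arccos(0.50888) = 59.410°.
sin r = sin 59.410°/1.333 = 0.64579; r = 40.225°.
D_min = 2·59.410° − 4·40.225° + 180° = 137.922°.

137.9°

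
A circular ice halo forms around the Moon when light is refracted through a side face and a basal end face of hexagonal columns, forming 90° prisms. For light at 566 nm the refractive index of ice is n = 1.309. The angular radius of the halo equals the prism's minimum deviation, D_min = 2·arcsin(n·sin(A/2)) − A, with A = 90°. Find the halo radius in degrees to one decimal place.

45.5°

n·sin(A/2) = 1.309 × sin 45° = 1.309 × 0.7071 = 0.9256.
D_min = 2·arcsin(0.9256) − 90° = 2 × 67.759° − 90° = 45.519°.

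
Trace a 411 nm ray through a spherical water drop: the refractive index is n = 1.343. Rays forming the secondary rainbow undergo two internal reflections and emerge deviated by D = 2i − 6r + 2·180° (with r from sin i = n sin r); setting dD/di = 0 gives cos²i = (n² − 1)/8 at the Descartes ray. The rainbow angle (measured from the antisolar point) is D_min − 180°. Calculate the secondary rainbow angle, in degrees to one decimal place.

cos²i = (1.80365 − 1)/8 = 0.10046; i = arccos(0.31695) = 71.522°.
sin r = sin 71.522°/1.343 = 0.70621; r = 44.928°.
D_min = 2·71.522° − 6·44.928° + 360° = 233.478°.
Rainbow angle = D_min − 180° = 53.478°.

53.5°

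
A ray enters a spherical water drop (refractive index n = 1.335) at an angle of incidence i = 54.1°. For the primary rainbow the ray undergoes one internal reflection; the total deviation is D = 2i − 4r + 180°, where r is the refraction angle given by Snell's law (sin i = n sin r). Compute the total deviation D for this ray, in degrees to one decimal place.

138.8°

sin r = sin 54.1° / 1.335 = 0.8100/1.335 = 0.6068; r = 37.36°.
D = 2·54.1° − 4·37.36° + 180° = 108.20° − 149.43° + 180° = 138.77°.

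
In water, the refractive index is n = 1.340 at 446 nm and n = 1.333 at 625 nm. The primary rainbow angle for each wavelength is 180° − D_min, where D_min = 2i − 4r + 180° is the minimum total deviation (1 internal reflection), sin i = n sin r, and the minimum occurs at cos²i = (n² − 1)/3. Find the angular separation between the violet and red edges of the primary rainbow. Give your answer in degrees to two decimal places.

At 446 nm (n = 1.340): cos²i = 0.26520 → i = 59.004°, r = 39.770°, D_min = 138.929°, rainbow angle = 41.071°.
At 625 nm (n = 1.333): cos²i = 0.25896 → i = 59.410°, r = 40.225°, D_min = 137.922°, rainbow angle = 42.078°.
Angular width = |41.071° − 42.078°| = 1.007°.

1.01°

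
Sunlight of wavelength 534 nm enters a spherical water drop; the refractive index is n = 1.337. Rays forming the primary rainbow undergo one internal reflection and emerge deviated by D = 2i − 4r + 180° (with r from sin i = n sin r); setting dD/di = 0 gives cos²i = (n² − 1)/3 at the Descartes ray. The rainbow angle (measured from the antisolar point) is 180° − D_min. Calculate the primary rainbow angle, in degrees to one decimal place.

cos²i = (1.78757 − 1)/3 = 0.26252; i = arccos(0.51237) = 59.178°.
sin r = sin 59.178°/1.337 = 0.64231; r = 39.964°.
D_min = 2·59.178° − 4·39.964° + 180° = 138.500°.
Rainbow angle = 180° − D_min = 41.500°.

41.5°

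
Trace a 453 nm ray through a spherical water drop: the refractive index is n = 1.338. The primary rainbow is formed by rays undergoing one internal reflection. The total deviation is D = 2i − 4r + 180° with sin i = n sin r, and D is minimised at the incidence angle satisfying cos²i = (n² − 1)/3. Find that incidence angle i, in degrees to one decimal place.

cos²i = (1.338² − 1)/3 = (1.79024 − 1)/3 = 0.26341.
cos i = 0.51324, so i = 59.120°.

59.1°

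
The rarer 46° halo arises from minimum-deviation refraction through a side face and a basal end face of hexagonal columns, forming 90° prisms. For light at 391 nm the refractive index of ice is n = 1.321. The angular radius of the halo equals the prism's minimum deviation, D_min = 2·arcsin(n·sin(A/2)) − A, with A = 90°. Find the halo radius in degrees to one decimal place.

48.2°

n·sin(A/2) = 1.321 × sin 45° = 1.321 × 0.7071 = 0.9341.
D_min = 2·arcsin(0.9341) − 90° = 2 × 69.081° − 90° = 48.163°.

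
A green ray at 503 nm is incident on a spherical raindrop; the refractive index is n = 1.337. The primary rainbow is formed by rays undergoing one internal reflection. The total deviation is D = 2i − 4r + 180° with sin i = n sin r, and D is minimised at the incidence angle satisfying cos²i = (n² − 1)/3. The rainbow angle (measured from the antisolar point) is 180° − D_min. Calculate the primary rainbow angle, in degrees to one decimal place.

cos²i = (1.78757 − 1)/3 = 0.26252; i = arccos(0.51237) = 59.178°.
sin r = sin 59.178°/1.337 = 0.64231; r = 39.964°.
D_min = 2·59.178° − 4·39.964° + 180° = 138.500°.
Rainbow angle = 180° − D_min = 41.500°.

41.5°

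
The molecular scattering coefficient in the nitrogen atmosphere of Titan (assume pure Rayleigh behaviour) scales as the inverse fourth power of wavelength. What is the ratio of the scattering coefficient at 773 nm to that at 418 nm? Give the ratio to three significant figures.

Rayleigh scattering ∝ λ⁻⁴, so the ratio of coefficients is the inverse fourth power of the wavelength ratio.
σ(773)/σ(418) = (418/773)⁴ = (0.5408)⁴ = 0.0855.

0.0855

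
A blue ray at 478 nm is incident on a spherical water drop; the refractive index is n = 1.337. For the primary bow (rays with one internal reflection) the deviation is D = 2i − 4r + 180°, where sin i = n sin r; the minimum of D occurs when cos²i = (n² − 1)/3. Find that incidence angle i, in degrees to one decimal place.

59.2°

cos²i = (1.337² − 1)/3 = (1.78757 − 1)/3 = 0.26252.
cos i = 0.51237, so i = 59.178°.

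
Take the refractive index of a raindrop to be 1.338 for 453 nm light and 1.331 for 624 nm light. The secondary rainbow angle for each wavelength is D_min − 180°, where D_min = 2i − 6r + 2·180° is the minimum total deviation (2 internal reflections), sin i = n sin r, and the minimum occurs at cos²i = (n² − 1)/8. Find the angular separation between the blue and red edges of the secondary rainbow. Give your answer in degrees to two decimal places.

At 453 nm (n = 1.338): cos²i = 0.09878 → i = 71.682°, r = 45.195°, D_min = 232.193°, rainbow angle = 52.193°.
At 624 nm (n = 1.331): cos²i = 0.09645 → i = 71.907°, r = 45.575°, D_min = 230.365°, rainbow angle = 50.365°.
Angular width = |52.193° − 50.365°| = 1.828°.

1.83°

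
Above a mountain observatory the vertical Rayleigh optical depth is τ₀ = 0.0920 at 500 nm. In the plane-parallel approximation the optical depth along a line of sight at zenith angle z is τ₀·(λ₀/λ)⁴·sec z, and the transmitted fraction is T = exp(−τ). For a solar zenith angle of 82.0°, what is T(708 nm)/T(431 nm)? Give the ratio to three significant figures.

2.81

Airmass: sec 82.0° = 7.1853.
τ(708 nm) = 0.0920 × (500/708)⁴ × 7.1853 = 0.0920 × 0.2487 × 7.1853 = 0.1644.
τ(431 nm) = 0.0920 × (500/431)⁴ × 7.1853 = 0.0920 × 1.8112 × 7.1853 = 1.1973.
T(708)/T(431) = exp(τ_B − τ_A) = exp(1.0329) = 2.8091.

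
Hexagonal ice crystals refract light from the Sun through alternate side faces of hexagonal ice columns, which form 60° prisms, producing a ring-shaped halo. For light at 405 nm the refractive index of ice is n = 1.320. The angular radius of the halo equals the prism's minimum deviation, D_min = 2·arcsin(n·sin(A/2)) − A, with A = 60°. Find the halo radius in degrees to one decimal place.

n·sin(A/2) = 1.320 × sin 30° = 1.320 × 0.5000 = 0.6600.
D_min = 2·arcsin(0.6600) − 60° = 2 × 41.300° − 60° = 22.600°.

22.6°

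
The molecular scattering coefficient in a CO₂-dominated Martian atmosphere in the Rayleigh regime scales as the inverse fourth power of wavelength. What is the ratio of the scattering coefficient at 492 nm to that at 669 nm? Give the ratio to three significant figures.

3.42

Rayleigh scattering ∝ λ⁻⁴, so the ratio of coefficients is the inverse fourth power of the wavelength ratio.
σ(492)/σ(669) = (669/492)⁴ = (1.3598)⁴ = 3.419.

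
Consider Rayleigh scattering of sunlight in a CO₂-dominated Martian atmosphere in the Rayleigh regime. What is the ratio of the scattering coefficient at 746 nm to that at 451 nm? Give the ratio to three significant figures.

Rayleigh scattering ∝ λ⁻⁴, so the ratio of coefficients is the inverse fourth power of the wavelength ratio.
σ(746)/σ(451) = (451/746)⁴ = (0.6046)⁴ = 0.1336.

0.134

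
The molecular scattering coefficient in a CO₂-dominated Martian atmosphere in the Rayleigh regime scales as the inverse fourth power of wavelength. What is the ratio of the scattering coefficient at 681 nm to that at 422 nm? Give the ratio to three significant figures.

Rayleigh scattering ∝ λ⁻⁴, so the ratio of coefficients is the inverse fourth power of the wavelength ratio.
σ(681)/σ(422) = (422/681)⁴ = (0.6197)⁴ = 0.1475.

0.147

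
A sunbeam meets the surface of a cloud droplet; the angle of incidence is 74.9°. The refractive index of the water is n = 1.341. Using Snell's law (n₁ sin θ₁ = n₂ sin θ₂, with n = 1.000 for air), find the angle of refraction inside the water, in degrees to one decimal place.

Snell: sin θ_r = sin θ_i / n = sin 74.9° / 1.341 = 0.9655 / 1.341 = 0.7200.
θ_r = arcsin(0.7200) = 46.05°.

46.1°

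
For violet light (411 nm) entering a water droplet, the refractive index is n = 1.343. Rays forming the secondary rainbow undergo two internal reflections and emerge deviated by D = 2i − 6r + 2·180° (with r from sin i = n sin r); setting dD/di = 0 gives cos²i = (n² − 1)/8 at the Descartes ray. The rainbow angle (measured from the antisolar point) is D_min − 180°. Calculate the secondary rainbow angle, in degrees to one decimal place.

53.5°

cos²i = (1.80365 − 1)/8 = 0.10046; i = arccos(0.31695) = 71.522°.
sin r = sin 71.522°/1.343 = 0.70621; r = 44.928°.
D_min = 2·71.522° − 6·44.928° + 360° = 233.478°.
Rainbow angle = D_min − 180° = 53.478°.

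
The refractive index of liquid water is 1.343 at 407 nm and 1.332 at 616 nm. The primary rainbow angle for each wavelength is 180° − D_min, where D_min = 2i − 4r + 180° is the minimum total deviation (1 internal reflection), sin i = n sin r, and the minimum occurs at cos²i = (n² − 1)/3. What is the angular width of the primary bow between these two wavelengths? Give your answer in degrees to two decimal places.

At 407 nm (n = 1.343): cos²i = 0.26788 → i = 58.830°, r = 39.577°, D_min = 139.354°, rainbow angle = 40.646°.
At 616 nm (n = 1.332): cos²i = 0.25807 → i = 59.469°, r = 40.290°, D_min = 137.776°, rainbow angle = 42.224°.
Angular width = |40.646° − 42.224°| = 1.578°.

1.58°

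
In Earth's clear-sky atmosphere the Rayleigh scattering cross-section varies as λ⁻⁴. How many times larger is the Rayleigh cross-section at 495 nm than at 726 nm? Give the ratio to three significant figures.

4.63

Rayleigh scattering ∝ λ⁻⁴, so the ratio of coefficients is the inverse fourth power of the wavelength ratio.
σ(495)/σ(726) = (726/495)⁴ = (1.4667)⁴ = 4.627.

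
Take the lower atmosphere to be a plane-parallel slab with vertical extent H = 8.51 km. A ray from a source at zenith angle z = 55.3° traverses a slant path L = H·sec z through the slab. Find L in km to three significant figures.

sec z = 1/cos 55.3° = 1.7566.
L = 8.51 × 1.7566 = 14.949 km.

14.9 km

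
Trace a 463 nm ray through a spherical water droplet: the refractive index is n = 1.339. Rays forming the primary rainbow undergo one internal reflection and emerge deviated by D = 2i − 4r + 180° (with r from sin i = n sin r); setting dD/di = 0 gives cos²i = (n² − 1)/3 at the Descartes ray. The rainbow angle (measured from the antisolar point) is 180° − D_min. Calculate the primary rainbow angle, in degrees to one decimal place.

cos²i = (1.79292 − 1)/3 = 0.26431; i = arccos(0.51411) = 59.062°.
sin r = sin 59.062°/1.339 = 0.64057; r = 39.834°.
D_min = 2·59.062° − 4·39.834° + 180° = 138.786°.
Rainbow angle = 180° − D_min = 41.214°.

41.2°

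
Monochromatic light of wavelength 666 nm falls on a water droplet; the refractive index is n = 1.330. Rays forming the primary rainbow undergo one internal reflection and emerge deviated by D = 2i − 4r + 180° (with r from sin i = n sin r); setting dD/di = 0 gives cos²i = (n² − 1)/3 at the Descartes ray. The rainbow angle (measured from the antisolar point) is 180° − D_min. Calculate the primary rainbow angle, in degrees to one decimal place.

cos²i = (1.76890 − 1)/3 = 0.25630; i = arccos(0.50626) = 59.585°.
sin r = sin 59.585°/1.330 = 0.64841; r = 40.422°.
D_min = 2·59.585° − 4·40.422° + 180° = 137.484°.
Rainbow angle = 180° − D_min = 42.516°.

42.5°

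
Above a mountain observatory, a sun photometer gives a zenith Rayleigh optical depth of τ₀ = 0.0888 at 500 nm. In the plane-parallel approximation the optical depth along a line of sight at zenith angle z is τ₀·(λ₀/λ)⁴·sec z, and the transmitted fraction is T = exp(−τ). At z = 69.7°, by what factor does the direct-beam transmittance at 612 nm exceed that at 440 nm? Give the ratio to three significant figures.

1.37

Airmass: sec 69.7° = 2.8824.
τ(612 nm) = 0.0888 × (500/612)⁴ × 2.8824 = 0.0888 × 0.4455 × 2.8824 = 0.1140.
τ(440 nm) = 0.0888 × (500/440)⁴ × 2.8824 = 0.0888 × 1.6675 × 2.8824 = 0.4268.
T(612)/T(440) = exp(τ_B − τ_A) = exp(0.3128) = 1.3672.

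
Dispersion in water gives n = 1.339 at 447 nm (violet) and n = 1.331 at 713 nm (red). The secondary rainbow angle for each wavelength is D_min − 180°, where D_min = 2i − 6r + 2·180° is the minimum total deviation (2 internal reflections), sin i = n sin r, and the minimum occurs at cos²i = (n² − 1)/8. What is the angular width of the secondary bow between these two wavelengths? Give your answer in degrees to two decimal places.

2.09°

At 447 nm (n = 1.339): cos²i = 0.09912 → i = 71.650°, r = 45.141°, D_min = 232.451°, rainbow angle = 52.451°.
At 713 nm (n = 1.331): cos²i = 0.09645 → i = 71.907°, r = 45.575°, D_min = 230.365°, rainbow angle = 50.365°.
Angular width = |52.451° − 50.365°| = 2.086°.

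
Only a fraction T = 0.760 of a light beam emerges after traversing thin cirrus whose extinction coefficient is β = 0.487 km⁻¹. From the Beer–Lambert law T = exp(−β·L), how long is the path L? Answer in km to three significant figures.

0.564 km

Beer–Lambert: T = exp(−βL) ⇒ L = −ln(T)/β = −ln(0.760)/0.487 = 0.2744/0.487 = 0.5635 km.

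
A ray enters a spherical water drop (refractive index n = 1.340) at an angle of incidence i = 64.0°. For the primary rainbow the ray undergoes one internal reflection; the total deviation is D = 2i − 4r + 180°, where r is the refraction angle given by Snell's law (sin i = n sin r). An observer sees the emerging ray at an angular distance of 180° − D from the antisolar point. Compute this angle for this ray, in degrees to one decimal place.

sin r = sin 64.0° / 1.340 = 0.8988/1.340 = 0.6707; r = 42.12°.
D = 2·64.0° − 4·42.12° + 180° = 128.00° − 168.50° + 180° = 139.50°.
Angle from antisolar point = 180° − D = 40.50°.

40.5°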